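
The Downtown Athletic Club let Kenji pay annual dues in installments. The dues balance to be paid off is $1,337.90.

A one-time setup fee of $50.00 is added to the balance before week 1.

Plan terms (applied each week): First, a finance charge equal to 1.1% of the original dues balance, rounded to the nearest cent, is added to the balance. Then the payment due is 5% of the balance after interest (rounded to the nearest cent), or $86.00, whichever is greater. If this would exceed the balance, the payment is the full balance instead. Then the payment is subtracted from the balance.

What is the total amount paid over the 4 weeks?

# | Opening | Interest | Payment | End bal
1 | $1,387.90 | $14.72 | $86.00 | $1,316.62
2 | $1,316.62 | $14.72 | $86.00 | $1,245.34
3 | $1,245.34 | $14.72 | $86.00 | $1,174.06
4 | $1,174.06 | $14.72 | $86.00 | $1,102.78
Total paid: $344.00

$344.00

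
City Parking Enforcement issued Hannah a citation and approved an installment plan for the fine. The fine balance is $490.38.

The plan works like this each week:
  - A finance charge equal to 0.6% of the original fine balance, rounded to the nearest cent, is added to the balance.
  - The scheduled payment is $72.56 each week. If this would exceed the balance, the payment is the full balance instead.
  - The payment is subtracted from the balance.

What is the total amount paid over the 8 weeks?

$513.90

Week 1: opening $490.38; interest $2.94 → $493.32; payment $72.56; balance $420.76
Week 2: opening $420.76; interest $2.94 → $423.70; payment $72.56; balance $351.14
Week 3: opening $351.14; interest $2.94 → $354.08; payment $72.56; balance $281.52
Week 4: opening $281.52; interest $2.94 → $284.46; payment $72.56; balance $211.90
Week 5: opening $211.90; interest $2.94 → $214.84; payment $72.56; balance $142.28
Week 6: opening $142.28; interest $2.94 → $145.22; payment $72.56; balance $72.66
Week 7: opening $72.66; interest $2.94 → $75.60; payment $72.56; balance $3.04
Week 8: opening $3.04; interest $2.94 → $5.98; payment $5.98; balance $0.00
Total paid: $513.90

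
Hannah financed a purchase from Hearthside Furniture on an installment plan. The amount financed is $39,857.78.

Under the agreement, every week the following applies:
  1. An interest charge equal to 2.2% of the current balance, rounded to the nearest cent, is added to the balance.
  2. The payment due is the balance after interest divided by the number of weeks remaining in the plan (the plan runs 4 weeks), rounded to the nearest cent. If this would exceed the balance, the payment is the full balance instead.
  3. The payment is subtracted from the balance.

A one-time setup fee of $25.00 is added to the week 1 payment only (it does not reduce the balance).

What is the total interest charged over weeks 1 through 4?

$2,240.94

Week 1: opening $39,857.78; interest $876.87 → $40,734.65; payment $10,183.66 (+ $25.00 fee); balance $30,550.99
Week 2: opening $30,550.99; interest $672.12 → $31,223.11; payment $10,407.70; balance $20,815.41
Week 3: opening $20,815.41; interest $457.94 → $21,273.35; payment $10,636.68; balance $10,636.67
Week 4: opening $10,636.67; interest $234.01 → $10,870.68; payment $10,870.68; balance $0.00
Total interest: $876.87 + $672.12 + $457.94 + $234.01 = $2,240.94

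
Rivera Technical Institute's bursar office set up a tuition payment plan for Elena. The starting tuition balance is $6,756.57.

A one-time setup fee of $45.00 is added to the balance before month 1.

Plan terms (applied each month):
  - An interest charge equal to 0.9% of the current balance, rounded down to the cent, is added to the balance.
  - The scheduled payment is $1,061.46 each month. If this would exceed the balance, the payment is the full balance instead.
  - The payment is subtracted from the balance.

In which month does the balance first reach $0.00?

7

Month 1: opening $6,801.57; interest $61.21 → $6,862.78; payment $1,061.46; balance $5,801.32
Month 2: opening $5,801.32; interest $52.21 → $5,853.53; payment $1,061.46; balance $4,792.07
Month 3: opening $4,792.07; interest $43.12 → $4,835.19; payment $1,061.46; balance $3,773.73
Month 4: opening $3,773.73; interest $33.96 → $3,807.69; payment $1,061.46; balance $2,746.23
Month 5: opening $2,746.23; interest $24.71 → $2,770.94; payment $1,061.46; balance $1,709.48
Month 6: opening $1,709.48; interest $15.38 → $1,724.86; payment $1,061.46; balance $663.40
Month 7: opening $663.40; interest $5.97 → $669.37; payment $669.37; balance $0.00
Balance reaches $0.00 in month 7.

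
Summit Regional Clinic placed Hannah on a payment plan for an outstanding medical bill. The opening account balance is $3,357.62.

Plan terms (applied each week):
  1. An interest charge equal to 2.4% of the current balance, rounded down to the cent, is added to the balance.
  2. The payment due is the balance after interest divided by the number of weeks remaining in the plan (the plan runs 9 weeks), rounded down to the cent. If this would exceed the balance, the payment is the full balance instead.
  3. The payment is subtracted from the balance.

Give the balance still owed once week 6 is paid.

$1,290.36

Week 1: opening $3,357.62; interest $80.58 → $3,438.20; payment $382.02; balance $3,056.18
Week 2: opening $3,056.18; interest $73.34 → $3,129.52; payment $391.19; balance $2,738.33
Week 3: opening $2,738.33; interest $65.71 → $2,804.04; payment $400.57; balance $2,403.47
Week 4: opening $2,403.47; interest $57.68 → $2,461.15; payment $410.19; balance $2,050.96
Week 5: opening $2,050.96; interest $49.22 → $2,100.18; payment $420.03; balance $1,680.15
Week 6: opening $1,680.15; interest $40.32 → $1,720.47; payment $430.11; balance $1,290.36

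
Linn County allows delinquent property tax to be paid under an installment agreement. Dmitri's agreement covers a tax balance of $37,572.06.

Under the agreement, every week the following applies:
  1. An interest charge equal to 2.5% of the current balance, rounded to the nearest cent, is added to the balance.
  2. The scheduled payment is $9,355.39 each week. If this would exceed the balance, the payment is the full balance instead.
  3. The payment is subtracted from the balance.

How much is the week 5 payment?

$2,689.72

Week 1: opening $37,572.06; interest $939.30 → $38,511.36; payment $9,355.39; balance $29,155.97
Week 2: opening $29,155.97; interest $728.90 → $29,884.87; payment $9,355.39; balance $20,529.48
Week 3: opening $20,529.48; interest $513.24 → $21,042.72; payment $9,355.39; balance $11,687.33
Week 4: opening $11,687.33; interest $292.18 → $11,979.51; payment $9,355.39; balance $2,624.12
Week 5: opening $2,624.12; interest $65.60 → $2,689.72; payment $2,689.72; balance $0.00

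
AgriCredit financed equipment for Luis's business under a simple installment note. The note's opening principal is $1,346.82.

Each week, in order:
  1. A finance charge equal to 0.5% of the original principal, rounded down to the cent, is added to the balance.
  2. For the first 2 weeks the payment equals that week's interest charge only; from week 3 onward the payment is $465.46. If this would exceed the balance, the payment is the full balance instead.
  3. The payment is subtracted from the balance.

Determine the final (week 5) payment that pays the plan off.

$436.09

# | Opening | Interest | Payment | End bal
1 | $1,346.82 | $6.73 | $6.73 | $1,346.82
2 | $1,346.82 | $6.73 | $6.73 | $1,346.82
3 | $1,346.82 | $6.73 | $465.46 | $888.09
4 | $888.09 | $6.73 | $465.46 | $429.36
5 | $429.36 | $6.73 | $436.09 | $0.00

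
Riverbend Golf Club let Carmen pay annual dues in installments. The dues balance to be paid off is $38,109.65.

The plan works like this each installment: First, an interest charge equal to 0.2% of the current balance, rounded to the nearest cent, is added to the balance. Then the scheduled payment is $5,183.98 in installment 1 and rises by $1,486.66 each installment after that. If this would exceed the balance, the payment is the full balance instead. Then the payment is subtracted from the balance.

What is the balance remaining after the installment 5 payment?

$0.00

Installment 1: opening $38,109.65; interest $76.22 → $38,185.87; payment $5,183.98; balance $33,001.89
Installment 2: opening $33,001.89; interest $66.00 → $33,067.89; payment $6,670.64; balance $26,397.25
Installment 3: opening $26,397.25; interest $52.79 → $26,450.04; payment $8,157.30; balance $18,292.74
Installment 4: opening $18,292.74; interest $36.59 → $18,329.33; payment $9,643.96; balance $8,685.37
Installment 5: opening $8,685.37; interest $17.37 → $8,702.74; payment $8,702.74; balance $0.00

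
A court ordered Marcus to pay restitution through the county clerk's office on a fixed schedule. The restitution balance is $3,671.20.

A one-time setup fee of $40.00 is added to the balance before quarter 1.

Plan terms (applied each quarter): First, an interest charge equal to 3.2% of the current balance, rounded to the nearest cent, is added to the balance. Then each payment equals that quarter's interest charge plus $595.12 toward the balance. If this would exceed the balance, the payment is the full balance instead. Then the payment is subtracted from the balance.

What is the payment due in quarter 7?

$144.98

Quarter 1: $3,711.20 +$118.76 interest = $3,829.96; pay $713.88 → $3,116.08
Quarter 2: $3,116.08 +$99.71 interest = $3,215.79; pay $694.83 → $2,520.96
Quarter 3: $2,520.96 +$80.67 interest = $2,601.63; pay $675.79 → $1,925.84
Quarter 4: $1,925.84 +$61.63 interest = $1,987.47; pay $656.75 → $1,330.72
Quarter 5: $1,330.72 +$42.58 interest = $1,373.30; pay $637.70 → $735.60
Quarter 6: $735.60 +$23.54 interest = $759.14; pay $618.66 → $140.48
Quarter 7: $140.48 +$4.50 interest = $144.98; pay $144.98 → $0.00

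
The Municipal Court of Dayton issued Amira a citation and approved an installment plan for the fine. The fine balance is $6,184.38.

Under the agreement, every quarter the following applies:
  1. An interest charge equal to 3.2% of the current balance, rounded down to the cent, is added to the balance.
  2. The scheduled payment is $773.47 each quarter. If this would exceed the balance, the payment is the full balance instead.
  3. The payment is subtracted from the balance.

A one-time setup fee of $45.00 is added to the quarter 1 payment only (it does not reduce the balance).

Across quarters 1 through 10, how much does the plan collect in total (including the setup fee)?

$7,304.68

Quarter 1: opening $6,184.38; interest $197.90 → $6,382.28; payment $773.47 (+ $45.00 fee); balance $5,608.81
Quarter 2: opening $5,608.81; interest $179.48 → $5,788.29; payment $773.47; balance $5,014.82
Quarter 3: opening $5,014.82; interest $160.47 → $5,175.29; payment $773.47; balance $4,401.82
Quarter 4: opening $4,401.82; interest $140.85 → $4,542.67; payment $773.47; balance $3,769.20
Quarter 5: opening $3,769.20; interest $120.61 → $3,889.81; payment $773.47; balance $3,116.34
Quarter 6: opening $3,116.34; interest $99.72 → $3,216.06; payment $773.47; balance $2,442.59
Quarter 7: opening $2,442.59; interest $78.16 → $2,520.75; payment $773.47; balance $1,747.28
Quarter 8: opening $1,747.28; interest $55.91 → $1,803.19; payment $773.47; balance $1,029.72
Quarter 9: opening $1,029.72; interest $32.95 → $1,062.67; payment $773.47; balance $289.20
Quarter 10: opening $289.20; interest $9.25 → $298.45; payment $298.45; balance $0.00
Total paid: $7,304.68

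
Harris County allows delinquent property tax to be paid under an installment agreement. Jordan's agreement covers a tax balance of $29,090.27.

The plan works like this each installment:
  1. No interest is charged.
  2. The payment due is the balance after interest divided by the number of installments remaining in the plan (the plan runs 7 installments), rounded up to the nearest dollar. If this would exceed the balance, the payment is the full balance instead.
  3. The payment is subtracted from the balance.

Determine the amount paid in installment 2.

$4,156.00

# | Opening | Payment | End bal
1 | $29,090.27 | $4,156.00 | $24,934.27
2 | $24,934.27 | $4,156.00 | $20,778.27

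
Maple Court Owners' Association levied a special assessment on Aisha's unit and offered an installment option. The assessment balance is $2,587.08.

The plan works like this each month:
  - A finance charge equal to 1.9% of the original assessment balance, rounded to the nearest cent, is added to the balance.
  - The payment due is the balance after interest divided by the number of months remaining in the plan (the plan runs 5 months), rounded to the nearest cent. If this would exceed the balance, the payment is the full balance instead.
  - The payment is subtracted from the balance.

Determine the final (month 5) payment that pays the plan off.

Month 1: opening $2,587.08; interest $49.15 → $2,636.23; payment $527.25; balance $2,108.98
Month 2: opening $2,108.98; interest $49.15 → $2,158.13; payment $539.53; balance $1,618.60
Month 3: opening $1,618.60; interest $49.15 → $1,667.75; payment $555.92; balance $1,111.83
Month 4: opening $1,111.83; interest $49.15 → $1,160.98; payment $580.49; balance $580.49
Month 5: opening $580.49; interest $49.15 → $629.64; payment $629.64; balance $0.00

$629.64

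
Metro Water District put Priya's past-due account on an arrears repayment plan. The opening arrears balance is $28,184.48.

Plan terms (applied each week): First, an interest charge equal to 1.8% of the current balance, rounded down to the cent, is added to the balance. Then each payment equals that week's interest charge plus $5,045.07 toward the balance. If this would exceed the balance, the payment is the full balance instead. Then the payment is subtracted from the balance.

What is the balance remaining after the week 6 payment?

# | Opening | Interest | Payment | End bal
1 | $28,184.48 | $507.32 | $5,552.39 | $23,139.41
2 | $23,139.41 | $416.50 | $5,461.57 | $18,094.34
3 | $18,094.34 | $325.69 | $5,370.76 | $13,049.27
4 | $13,049.27 | $234.88 | $5,279.95 | $8,004.20
5 | $8,004.20 | $144.07 | $5,189.14 | $2,959.13
6 | $2,959.13 | $53.26 | $3,012.39 | $0.00

$0.00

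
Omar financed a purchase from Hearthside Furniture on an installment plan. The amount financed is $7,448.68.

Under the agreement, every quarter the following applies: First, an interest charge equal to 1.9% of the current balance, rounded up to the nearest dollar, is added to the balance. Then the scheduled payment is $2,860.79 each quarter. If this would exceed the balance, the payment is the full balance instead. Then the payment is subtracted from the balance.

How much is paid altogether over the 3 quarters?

$7,718.68

Quarter 1: $7,448.68 +$142.00 interest = $7,590.68; pay $2,860.79 → $4,729.89
Quarter 2: $4,729.89 +$90.00 interest = $4,819.89; pay $2,860.79 → $1,959.10
Quarter 3: $1,959.10 +$38.00 interest = $1,997.10; pay $1,997.10 → $0.00
Total paid: $7,718.68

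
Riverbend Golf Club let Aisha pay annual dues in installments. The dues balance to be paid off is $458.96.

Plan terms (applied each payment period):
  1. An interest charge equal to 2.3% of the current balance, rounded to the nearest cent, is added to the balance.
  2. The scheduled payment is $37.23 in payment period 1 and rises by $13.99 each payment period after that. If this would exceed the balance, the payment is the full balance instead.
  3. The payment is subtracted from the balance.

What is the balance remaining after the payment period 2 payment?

Payment period 1: opening $458.96; interest $10.56 → $469.52; payment $37.23; balance $432.29
Payment period 2: opening $432.29; interest $9.94 → $442.23; payment $51.22; balance $391.01

$391.01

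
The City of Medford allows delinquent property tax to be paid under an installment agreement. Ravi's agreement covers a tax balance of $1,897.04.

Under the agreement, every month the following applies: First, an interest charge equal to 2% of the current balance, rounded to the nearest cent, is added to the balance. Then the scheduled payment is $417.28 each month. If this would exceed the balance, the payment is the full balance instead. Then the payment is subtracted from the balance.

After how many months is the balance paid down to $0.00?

Month 1: $1,897.04 +$37.94 interest = $1,934.98; pay $417.28 → $1,517.70
Month 2: $1,517.70 +$30.35 interest = $1,548.05; pay $417.28 → $1,130.77
Month 3: $1,130.77 +$22.62 interest = $1,153.39; pay $417.28 → $736.11
Month 4: $736.11 +$14.72 interest = $750.83; pay $417.28 → $333.55
Month 5: $333.55 +$6.67 interest = $340.22; pay $340.22 → $0.00
Balance reaches $0.00 in month 5.

5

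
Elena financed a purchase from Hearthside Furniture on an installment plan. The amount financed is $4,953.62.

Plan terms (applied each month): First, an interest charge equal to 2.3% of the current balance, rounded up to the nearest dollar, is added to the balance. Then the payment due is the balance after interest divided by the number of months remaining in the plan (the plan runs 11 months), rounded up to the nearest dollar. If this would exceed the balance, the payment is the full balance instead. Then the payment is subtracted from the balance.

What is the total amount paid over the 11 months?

$5,696.62

Month 1: $4,953.62 +$114.00 interest = $5,067.62; pay $461.00 → $4,606.62
Month 2: $4,606.62 +$106.00 interest = $4,712.62; pay $472.00 → $4,240.62
Month 3: $4,240.62 +$98.00 interest = $4,338.62; pay $483.00 → $3,855.62
Month 4: $3,855.62 +$89.00 interest = $3,944.62; pay $494.00 → $3,450.62
Month 5: $3,450.62 +$80.00 interest = $3,530.62; pay $505.00 → $3,025.62
Month 6: $3,025.62 +$70.00 interest = $3,095.62; pay $516.00 → $2,579.62
Month 7: $2,579.62 +$60.00 interest = $2,639.62; pay $528.00 → $2,111.62
Month 8: $2,111.62 +$49.00 interest = $2,160.62; pay $541.00 → $1,619.62
Month 9: $1,619.62 +$38.00 interest = $1,657.62; pay $553.00 → $1,104.62
Month 10: $1,104.62 +$26.00 interest = $1,130.62; pay $566.00 → $564.62
Month 11: $564.62 +$13.00 interest = $577.62; pay $577.62 → $0.00
Total paid: $5,696.62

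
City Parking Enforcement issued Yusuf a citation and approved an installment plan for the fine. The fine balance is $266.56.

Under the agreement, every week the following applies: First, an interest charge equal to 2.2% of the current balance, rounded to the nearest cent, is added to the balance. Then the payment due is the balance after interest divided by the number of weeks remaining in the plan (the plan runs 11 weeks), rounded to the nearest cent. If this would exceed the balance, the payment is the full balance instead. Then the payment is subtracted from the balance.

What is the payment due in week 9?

Week 1: opening $266.56; interest $5.86 → $272.42; payment $24.77; balance $247.65
Week 2: opening $247.65; interest $5.45 → $253.10; payment $25.31; balance $227.79
Week 3: opening $227.79; interest $5.01 → $232.80; payment $25.87; balance $206.93
Week 4: opening $206.93; interest $4.55 → $211.48; payment $26.44; balance $185.04
Week 5: opening $185.04; interest $4.07 → $189.11; payment $27.02; balance $162.09
Week 6: opening $162.09; interest $3.57 → $165.66; payment $27.61; balance $138.05
Week 7: opening $138.05; interest $3.04 → $141.09; payment $28.22; balance $112.87
Week 8: opening $112.87; interest $2.48 → $115.35; payment $28.84; balance $86.51
Week 9: opening $86.51; interest $1.90 → $88.41; payment $29.47; balance $58.94

$29.47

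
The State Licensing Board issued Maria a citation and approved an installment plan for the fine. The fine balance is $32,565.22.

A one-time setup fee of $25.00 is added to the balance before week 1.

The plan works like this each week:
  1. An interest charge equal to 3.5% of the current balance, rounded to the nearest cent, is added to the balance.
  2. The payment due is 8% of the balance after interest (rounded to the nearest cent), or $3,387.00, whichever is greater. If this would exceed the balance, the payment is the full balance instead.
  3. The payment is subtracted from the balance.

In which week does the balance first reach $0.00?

12

Week 1: opening $32,590.22; interest $1,140.66 → $33,730.88; payment $3,387.00; balance $30,343.88
Week 2: opening $30,343.88; interest $1,062.04 → $31,405.92; payment $3,387.00; balance $28,018.92
Week 3: opening $28,018.92; interest $980.66 → $28,999.58; payment $3,387.00; balance $25,612.58
Week 4: opening $25,612.58; interest $896.44 → $26,509.02; payment $3,387.00; balance $23,122.02
Week 5: opening $23,122.02; interest $809.27 → $23,931.29; payment $3,387.00; balance $20,544.29
Week 6: opening $20,544.29; interest $719.05 → $21,263.34; payment $3,387.00; balance $17,876.34
Week 7: opening $17,876.34; interest $625.67 → $18,502.01; payment $3,387.00; balance $15,115.01
Week 8: opening $15,115.01; interest $529.03 → $15,644.04; payment $3,387.00; balance $12,257.04
Week 9: opening $12,257.04; interest $429.00 → $12,686.04; payment $3,387.00; balance $9,299.04
Week 10: opening $9,299.04; interest $325.47 → $9,624.51; payment $3,387.00; balance $6,237.51
Week 11: opening $6,237.51; interest $218.31 → $6,455.82; payment $3,387.00; balance $3,068.82
Week 12: opening $3,068.82; interest $107.41 → $3,176.23; payment $3,176.23; balance $0.00
Balance reaches $0.00 in week 12.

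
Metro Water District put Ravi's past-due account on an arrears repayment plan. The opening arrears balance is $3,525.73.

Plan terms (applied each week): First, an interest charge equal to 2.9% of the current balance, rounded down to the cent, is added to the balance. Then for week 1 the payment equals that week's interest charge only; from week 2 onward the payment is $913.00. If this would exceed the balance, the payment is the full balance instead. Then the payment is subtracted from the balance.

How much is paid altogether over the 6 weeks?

Week 1: opening $3,525.73; interest $102.24 → $3,627.97; payment $102.24; balance $3,525.73
Week 2: opening $3,525.73; interest $102.24 → $3,627.97; payment $913.00; balance $2,714.97
Week 3: opening $2,714.97; interest $78.73 → $2,793.70; payment $913.00; balance $1,880.70
Week 4: opening $1,880.70; interest $54.54 → $1,935.24; payment $913.00; balance $1,022.24
Week 5: opening $1,022.24; interest $29.64 → $1,051.88; payment $913.00; balance $138.88
Week 6: opening $138.88; interest $4.02 → $142.90; payment $142.90; balance $0.00
Total paid: $3,897.14

$3,897.14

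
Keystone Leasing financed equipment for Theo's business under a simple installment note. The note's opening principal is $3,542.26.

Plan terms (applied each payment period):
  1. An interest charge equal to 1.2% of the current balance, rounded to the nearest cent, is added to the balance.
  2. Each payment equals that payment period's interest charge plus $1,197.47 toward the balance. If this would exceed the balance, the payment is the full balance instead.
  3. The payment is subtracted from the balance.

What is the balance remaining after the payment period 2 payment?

$1,147.32

Payment period 1: $3,542.26 +$42.51 interest = $3,584.77; pay $1,239.98 → $2,344.79
Payment period 2: $2,344.79 +$28.14 interest = $2,372.93; pay $1,225.61 → $1,147.32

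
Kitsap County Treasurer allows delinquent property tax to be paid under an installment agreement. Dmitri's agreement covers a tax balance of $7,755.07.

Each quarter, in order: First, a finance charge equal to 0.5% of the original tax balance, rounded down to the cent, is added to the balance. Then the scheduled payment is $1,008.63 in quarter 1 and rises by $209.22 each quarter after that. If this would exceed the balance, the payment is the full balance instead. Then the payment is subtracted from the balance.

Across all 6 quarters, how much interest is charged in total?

$232.62

Quarter 1: $7,755.07 +$38.77 interest = $7,793.84; pay $1,008.63 → $6,785.21
Quarter 2: $6,785.21 +$38.77 interest = $6,823.98; pay $1,217.85 → $5,606.13
Quarter 3: $5,606.13 +$38.77 interest = $5,644.90; pay $1,427.07 → $4,217.83
Quarter 4: $4,217.83 +$38.77 interest = $4,256.60; pay $1,636.29 → $2,620.31
Quarter 5: $2,620.31 +$38.77 interest = $2,659.08; pay $1,845.51 → $813.57
Quarter 6: $813.57 +$38.77 interest = $852.34; pay $852.34 → $0.00
Total interest: $38.77 + $38.77 + $38.77 + $38.77 + $38.77 + $38.77 = $232.62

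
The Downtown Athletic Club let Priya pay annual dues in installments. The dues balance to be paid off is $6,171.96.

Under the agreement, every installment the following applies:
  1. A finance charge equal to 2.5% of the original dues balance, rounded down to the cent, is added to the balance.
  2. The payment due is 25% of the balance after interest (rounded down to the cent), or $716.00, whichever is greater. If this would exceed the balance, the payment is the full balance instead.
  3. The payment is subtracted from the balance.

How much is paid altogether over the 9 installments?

Installment 1: opening $6,171.96; interest $154.29 → $6,326.25; payment $1,581.56; balance $4,744.69
Installment 2: opening $4,744.69; interest $154.29 → $4,898.98; payment $1,224.74; balance $3,674.24
Installment 3: opening $3,674.24; interest $154.29 → $3,828.53; payment $957.13; balance $2,871.40
Installment 4: opening $2,871.40; interest $154.29 → $3,025.69; payment $756.42; balance $2,269.27
Installment 5: opening $2,269.27; interest $154.29 → $2,423.56; payment $716.00; balance $1,707.56
Installment 6: opening $1,707.56; interest $154.29 → $1,861.85; payment $716.00; balance $1,145.85
Installment 7: opening $1,145.85; interest $154.29 → $1,300.14; payment $716.00; balance $584.14
Installment 8: opening $584.14; interest $154.29 → $738.43; payment $716.00; balance $22.43
Installment 9: opening $22.43; interest $154.29 → $176.72; payment $176.72; balance $0.00
Total paid: $7,560.57

$7,560.57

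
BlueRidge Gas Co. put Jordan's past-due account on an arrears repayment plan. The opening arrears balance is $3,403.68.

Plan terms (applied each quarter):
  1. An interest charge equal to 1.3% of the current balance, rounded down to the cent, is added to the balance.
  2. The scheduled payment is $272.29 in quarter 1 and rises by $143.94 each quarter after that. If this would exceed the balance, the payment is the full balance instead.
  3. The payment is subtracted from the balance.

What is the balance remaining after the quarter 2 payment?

Quarter 1: opening $3,403.68; interest $44.24 → $3,447.92; payment $272.29; balance $3,175.63
Quarter 2: opening $3,175.63; interest $41.28 → $3,216.91; payment $416.23; balance $2,800.68

$2,800.68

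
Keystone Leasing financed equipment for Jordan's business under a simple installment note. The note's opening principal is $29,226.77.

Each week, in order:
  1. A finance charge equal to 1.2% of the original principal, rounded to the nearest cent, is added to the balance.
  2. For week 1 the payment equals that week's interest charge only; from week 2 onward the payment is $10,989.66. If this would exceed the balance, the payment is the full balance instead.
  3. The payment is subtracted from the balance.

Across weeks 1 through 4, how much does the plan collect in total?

# | Opening | Interest | Payment | End bal
1 | $29,226.77 | $350.72 | $350.72 | $29,226.77
2 | $29,226.77 | $350.72 | $10,989.66 | $18,587.83
3 | $18,587.83 | $350.72 | $10,989.66 | $7,948.89
4 | $7,948.89 | $350.72 | $8,299.61 | $0.00
Total paid: $30,629.65

$30,629.65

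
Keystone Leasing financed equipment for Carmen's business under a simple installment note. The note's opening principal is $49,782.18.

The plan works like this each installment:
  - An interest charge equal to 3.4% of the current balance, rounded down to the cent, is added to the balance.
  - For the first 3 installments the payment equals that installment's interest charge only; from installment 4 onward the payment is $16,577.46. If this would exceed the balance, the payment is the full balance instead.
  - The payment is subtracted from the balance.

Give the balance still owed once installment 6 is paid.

Installment 1: $49,782.18 +$1,692.59 interest = $51,474.77; pay $1,692.59 → $49,782.18
Installment 2: $49,782.18 +$1,692.59 interest = $51,474.77; pay $1,692.59 → $49,782.18
Installment 3: $49,782.18 +$1,692.59 interest = $51,474.77; pay $1,692.59 → $49,782.18
Installment 4: $49,782.18 +$1,692.59 interest = $51,474.77; pay $16,577.46 → $34,897.31
Installment 5: $34,897.31 +$1,186.50 interest = $36,083.81; pay $16,577.46 → $19,506.35
Installment 6: $19,506.35 +$663.21 interest = $20,169.56; pay $16,577.46 → $3,592.10

$3,592.10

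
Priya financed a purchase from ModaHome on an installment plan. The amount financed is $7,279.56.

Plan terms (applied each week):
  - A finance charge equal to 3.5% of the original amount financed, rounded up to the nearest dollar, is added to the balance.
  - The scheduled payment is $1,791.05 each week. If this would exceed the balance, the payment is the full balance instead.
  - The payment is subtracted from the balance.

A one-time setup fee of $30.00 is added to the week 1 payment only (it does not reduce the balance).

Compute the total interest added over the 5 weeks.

# | Opening | Interest | Payment | Fee | End bal
1 | $7,279.56 | $255.00 | $1,791.05 | $30.00 | $5,743.51
2 | $5,743.51 | $255.00 | $1,791.05 | — | $4,207.46
3 | $4,207.46 | $255.00 | $1,791.05 | — | $2,671.41
4 | $2,671.41 | $255.00 | $1,791.05 | — | $1,135.36
5 | $1,135.36 | $255.00 | $1,390.36 | — | $0.00
Total interest: $255.00 + $255.00 + $255.00 + $255.00 + $255.00 = $1,275.00

$1,275.00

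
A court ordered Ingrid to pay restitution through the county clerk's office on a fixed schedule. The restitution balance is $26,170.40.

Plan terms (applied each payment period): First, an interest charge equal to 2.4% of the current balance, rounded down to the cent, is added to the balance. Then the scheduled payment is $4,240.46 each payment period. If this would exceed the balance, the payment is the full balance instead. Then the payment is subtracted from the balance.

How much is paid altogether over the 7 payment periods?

$28,671.75

# | Opening | Interest | Payment | End bal
1 | $26,170.40 | $628.08 | $4,240.46 | $22,558.02
2 | $22,558.02 | $541.39 | $4,240.46 | $18,858.95
3 | $18,858.95 | $452.61 | $4,240.46 | $15,071.10
4 | $15,071.10 | $361.70 | $4,240.46 | $11,192.34
5 | $11,192.34 | $268.61 | $4,240.46 | $7,220.49
6 | $7,220.49 | $173.29 | $4,240.46 | $3,153.32
7 | $3,153.32 | $75.67 | $3,228.99 | $0.00
Total paid: $28,671.75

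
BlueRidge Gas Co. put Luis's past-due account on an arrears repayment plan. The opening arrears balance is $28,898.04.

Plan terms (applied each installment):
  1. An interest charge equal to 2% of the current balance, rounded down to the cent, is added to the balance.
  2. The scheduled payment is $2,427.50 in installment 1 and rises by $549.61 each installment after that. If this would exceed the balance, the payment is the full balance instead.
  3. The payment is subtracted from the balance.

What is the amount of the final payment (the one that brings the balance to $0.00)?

$3,277.96

# | Opening | Interest | Payment | End bal
1 | $28,898.04 | $577.96 | $2,427.50 | $27,048.50
2 | $27,048.50 | $540.97 | $2,977.11 | $24,612.36
3 | $24,612.36 | $492.24 | $3,526.72 | $21,577.88
4 | $21,577.88 | $431.55 | $4,076.33 | $17,933.10
5 | $17,933.10 | $358.66 | $4,625.94 | $13,665.82
6 | $13,665.82 | $273.31 | $5,175.55 | $8,763.58
7 | $8,763.58 | $175.27 | $5,725.16 | $3,213.69
8 | $3,213.69 | $64.27 | $3,277.96 | $0.00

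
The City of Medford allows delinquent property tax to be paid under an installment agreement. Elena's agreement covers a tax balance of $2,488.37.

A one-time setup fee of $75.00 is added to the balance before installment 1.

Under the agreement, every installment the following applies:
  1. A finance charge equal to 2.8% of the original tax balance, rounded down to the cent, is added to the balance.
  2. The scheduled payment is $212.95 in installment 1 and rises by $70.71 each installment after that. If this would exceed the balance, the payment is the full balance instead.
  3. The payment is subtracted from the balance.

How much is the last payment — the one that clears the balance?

$145.17

Installment 1: opening $2,563.37; interest $69.67 → $2,633.04; payment $212.95; balance $2,420.09
Installment 2: opening $2,420.09; interest $69.67 → $2,489.76; payment $283.66; balance $2,206.10
Installment 3: opening $2,206.10; interest $69.67 → $2,275.77; payment $354.37; balance $1,921.40
Installment 4: opening $1,921.40; interest $69.67 → $1,991.07; payment $425.08; balance $1,565.99
Installment 5: opening $1,565.99; interest $69.67 → $1,635.66; payment $495.79; balance $1,139.87
Installment 6: opening $1,139.87; interest $69.67 → $1,209.54; payment $566.50; balance $643.04
Installment 7: opening $643.04; interest $69.67 → $712.71; payment $637.21; balance $75.50
Installment 8: opening $75.50; interest $69.67 → $145.17; payment $145.17; balance $0.00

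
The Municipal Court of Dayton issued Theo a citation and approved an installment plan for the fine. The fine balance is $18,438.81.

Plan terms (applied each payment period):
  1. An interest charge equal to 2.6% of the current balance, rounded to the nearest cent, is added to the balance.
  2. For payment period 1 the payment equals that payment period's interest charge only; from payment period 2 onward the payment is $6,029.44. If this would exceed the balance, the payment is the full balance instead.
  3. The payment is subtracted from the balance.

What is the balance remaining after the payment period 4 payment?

$1,352.07

Payment period 1: opening $18,438.81; interest $479.41 → $18,918.22; payment $479.41; balance $18,438.81
Payment period 2: opening $18,438.81; interest $479.41 → $18,918.22; payment $6,029.44; balance $12,888.78
Payment period 3: opening $12,888.78; interest $335.11 → $13,223.89; payment $6,029.44; balance $7,194.45
Payment period 4: opening $7,194.45; interest $187.06 → $7,381.51; payment $6,029.44; balance $1,352.07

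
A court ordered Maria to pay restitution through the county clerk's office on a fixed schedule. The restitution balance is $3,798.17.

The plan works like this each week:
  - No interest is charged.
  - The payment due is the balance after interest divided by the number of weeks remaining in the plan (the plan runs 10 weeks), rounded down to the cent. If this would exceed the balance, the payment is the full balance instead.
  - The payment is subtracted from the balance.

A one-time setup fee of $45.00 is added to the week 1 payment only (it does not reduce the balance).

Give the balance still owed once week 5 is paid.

Week 1: opening $3,798.17; payment $379.81 (+ $45.00 fee); balance $3,418.36
Week 2: opening $3,418.36; payment $379.81; balance $3,038.55
Week 3: opening $3,038.55; payment $379.81; balance $2,658.74
Week 4: opening $2,658.74; payment $379.82; balance $2,278.92
Week 5: opening $2,278.92; payment $379.82; balance $1,899.10

$1,899.10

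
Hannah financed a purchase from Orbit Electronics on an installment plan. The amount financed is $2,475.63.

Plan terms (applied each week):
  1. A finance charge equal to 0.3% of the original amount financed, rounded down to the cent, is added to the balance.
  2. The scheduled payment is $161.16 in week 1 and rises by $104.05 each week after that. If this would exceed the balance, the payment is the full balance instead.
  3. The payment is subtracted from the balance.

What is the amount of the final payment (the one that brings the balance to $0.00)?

# | Opening | Interest | Payment | End bal
1 | $2,475.63 | $7.42 | $161.16 | $2,321.89
2 | $2,321.89 | $7.42 | $265.21 | $2,064.10
3 | $2,064.10 | $7.42 | $369.26 | $1,702.26
4 | $1,702.26 | $7.42 | $473.31 | $1,236.37
5 | $1,236.37 | $7.42 | $577.36 | $666.43
6 | $666.43 | $7.42 | $673.85 | $0.00

$673.85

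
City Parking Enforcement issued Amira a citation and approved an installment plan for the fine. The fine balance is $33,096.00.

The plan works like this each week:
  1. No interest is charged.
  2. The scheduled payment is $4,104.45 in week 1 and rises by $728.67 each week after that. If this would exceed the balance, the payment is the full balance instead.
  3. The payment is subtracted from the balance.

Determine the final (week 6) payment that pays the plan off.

$5,287.05

# | Opening | Payment | End bal
1 | $33,096.00 | $4,104.45 | $28,991.55
2 | $28,991.55 | $4,833.12 | $24,158.43
3 | $24,158.43 | $5,561.79 | $18,596.64
4 | $18,596.64 | $6,290.46 | $12,306.18
5 | $12,306.18 | $7,019.13 | $5,287.05
6 | $5,287.05 | $5,287.05 | $0.00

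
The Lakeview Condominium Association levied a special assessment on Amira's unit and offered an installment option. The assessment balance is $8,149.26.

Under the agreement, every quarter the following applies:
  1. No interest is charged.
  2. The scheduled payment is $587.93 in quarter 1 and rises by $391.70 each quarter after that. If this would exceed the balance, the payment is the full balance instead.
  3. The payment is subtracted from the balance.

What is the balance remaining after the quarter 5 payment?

$1,292.61

Quarter 1: opening $8,149.26; payment $587.93; balance $7,561.33
Quarter 2: opening $7,561.33; payment $979.63; balance $6,581.70
Quarter 3: opening $6,581.70; payment $1,371.33; balance $5,210.37
Quarter 4: opening $5,210.37; payment $1,763.03; balance $3,447.34
Quarter 5: opening $3,447.34; payment $2,154.73; balance $1,292.61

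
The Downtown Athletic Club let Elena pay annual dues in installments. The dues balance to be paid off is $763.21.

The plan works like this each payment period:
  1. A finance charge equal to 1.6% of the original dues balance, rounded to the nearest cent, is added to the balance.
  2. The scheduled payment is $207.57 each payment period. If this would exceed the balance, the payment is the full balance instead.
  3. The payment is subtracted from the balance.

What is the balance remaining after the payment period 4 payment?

$0.00

Payment period 1: $763.21 +$12.21 interest = $775.42; pay $207.57 → $567.85
Payment period 2: $567.85 +$12.21 interest = $580.06; pay $207.57 → $372.49
Payment period 3: $372.49 +$12.21 interest = $384.70; pay $207.57 → $177.13
Payment period 4: $177.13 +$12.21 interest = $189.34; pay $189.34 → $0.00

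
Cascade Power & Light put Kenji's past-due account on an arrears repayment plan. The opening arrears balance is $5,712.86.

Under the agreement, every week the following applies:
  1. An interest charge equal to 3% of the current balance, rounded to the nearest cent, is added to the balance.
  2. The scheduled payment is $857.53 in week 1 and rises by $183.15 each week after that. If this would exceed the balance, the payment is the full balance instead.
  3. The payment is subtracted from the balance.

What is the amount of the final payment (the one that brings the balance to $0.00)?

$188.24

Week 1: opening $5,712.86; interest $171.39 → $5,884.25; payment $857.53; balance $5,026.72
Week 2: opening $5,026.72; interest $150.80 → $5,177.52; payment $1,040.68; balance $4,136.84
Week 3: opening $4,136.84; interest $124.11 → $4,260.95; payment $1,223.83; balance $3,037.12
Week 4: opening $3,037.12; interest $91.11 → $3,128.23; payment $1,406.98; balance $1,721.25
Week 5: opening $1,721.25; interest $51.64 → $1,772.89; payment $1,590.13; balance $182.76
Week 6: opening $182.76; interest $5.48 → $188.24; payment $188.24; balance $0.00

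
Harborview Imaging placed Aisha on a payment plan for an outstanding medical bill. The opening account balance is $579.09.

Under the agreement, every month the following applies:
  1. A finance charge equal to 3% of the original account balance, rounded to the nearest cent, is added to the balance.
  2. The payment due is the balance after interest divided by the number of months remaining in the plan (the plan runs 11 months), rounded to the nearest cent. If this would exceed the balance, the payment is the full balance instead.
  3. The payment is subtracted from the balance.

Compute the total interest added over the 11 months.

Month 1: opening $579.09; interest $17.37 → $596.46; payment $54.22; balance $542.24
Month 2: opening $542.24; interest $17.37 → $559.61; payment $55.96; balance $503.65
Month 3: opening $503.65; interest $17.37 → $521.02; payment $57.89; balance $463.13
Month 4: opening $463.13; interest $17.37 → $480.50; payment $60.06; balance $420.44
Month 5: opening $420.44; interest $17.37 → $437.81; payment $62.54; balance $375.27
Month 6: opening $375.27; interest $17.37 → $392.64; payment $65.44; balance $327.20
Month 7: opening $327.20; interest $17.37 → $344.57; payment $68.91; balance $275.66
Month 8: opening $275.66; interest $17.37 → $293.03; payment $73.26; balance $219.77
Month 9: opening $219.77; interest $17.37 → $237.14; payment $79.05; balance $158.09
Month 10: opening $158.09; interest $17.37 → $175.46; payment $87.73; balance $87.73
Month 11: opening $87.73; interest $17.37 → $105.10; payment $105.10; balance $0.00
Total interest: $17.37 + $17.37 + $17.37 + $17.37 + $17.37 + $17.37 + $17.37 + $17.37 + $17.37 + $17.37 + $17.37 = $191.07

$191.07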